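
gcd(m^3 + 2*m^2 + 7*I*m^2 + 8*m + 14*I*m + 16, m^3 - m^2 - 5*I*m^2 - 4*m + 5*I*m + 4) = m - I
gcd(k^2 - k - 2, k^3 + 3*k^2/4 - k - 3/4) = k + 1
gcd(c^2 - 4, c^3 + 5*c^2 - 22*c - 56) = c + 2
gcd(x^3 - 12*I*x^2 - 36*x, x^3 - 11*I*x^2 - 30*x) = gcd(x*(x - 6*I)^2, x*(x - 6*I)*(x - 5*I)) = x^2 - 6*I*x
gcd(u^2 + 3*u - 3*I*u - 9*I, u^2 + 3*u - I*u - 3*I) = u + 3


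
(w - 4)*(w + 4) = w^2 - 16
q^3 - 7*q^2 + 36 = (q - 6)*(q - 3)*(q + 2)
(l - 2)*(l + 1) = l^2 - l - 2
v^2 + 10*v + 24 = (v + 4)*(v + 6)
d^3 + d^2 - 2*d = d*(d - 1)*(d + 2)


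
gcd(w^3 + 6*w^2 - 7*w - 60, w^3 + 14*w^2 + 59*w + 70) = w + 5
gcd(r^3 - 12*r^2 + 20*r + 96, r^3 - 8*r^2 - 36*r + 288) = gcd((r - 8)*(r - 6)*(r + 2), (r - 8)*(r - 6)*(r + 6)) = r^2 - 14*r + 48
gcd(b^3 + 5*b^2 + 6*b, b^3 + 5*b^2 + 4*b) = b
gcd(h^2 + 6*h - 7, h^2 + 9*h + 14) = h + 7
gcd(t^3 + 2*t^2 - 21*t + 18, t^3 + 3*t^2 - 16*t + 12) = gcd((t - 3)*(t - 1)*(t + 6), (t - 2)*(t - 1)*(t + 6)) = t^2 + 5*t - 6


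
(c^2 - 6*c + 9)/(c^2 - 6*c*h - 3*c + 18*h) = (c - 3)/(c - 6*h)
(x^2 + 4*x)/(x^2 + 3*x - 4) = x/(x - 1)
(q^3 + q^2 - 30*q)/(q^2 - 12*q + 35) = q*(q + 6)/(q - 7)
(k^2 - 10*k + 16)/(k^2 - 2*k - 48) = (k - 2)/(k + 6)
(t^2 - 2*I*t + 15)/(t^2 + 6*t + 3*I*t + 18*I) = (t - 5*I)/(t + 6)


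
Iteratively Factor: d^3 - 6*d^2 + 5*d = (d - 1)*(d^2 - 5*d) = d*(d - 1)*(d - 5)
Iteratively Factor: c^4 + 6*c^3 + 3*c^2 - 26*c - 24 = (c + 3)*(c^3 + 3*c^2 - 6*c - 8) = (c - 2)*(c + 3)*(c^2 + 5*c + 4) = (c - 2)*(c + 1)*(c + 3)*(c + 4)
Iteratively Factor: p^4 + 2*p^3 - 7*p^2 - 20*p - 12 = (p + 1)*(p^3 + p^2 - 8*p - 12) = (p - 3)*(p + 1)*(p^2 + 4*p + 4) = (p - 3)*(p + 1)*(p + 2)*(p + 2)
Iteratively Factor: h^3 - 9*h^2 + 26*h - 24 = (h - 4)*(h^2 - 5*h + 6) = (h - 4)*(h - 3)*(h - 2)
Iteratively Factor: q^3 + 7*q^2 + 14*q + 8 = (q + 4)*(q^2 + 3*q + 2) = (q + 1)*(q + 4)*(q + 2)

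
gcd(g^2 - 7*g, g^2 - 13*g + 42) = g - 7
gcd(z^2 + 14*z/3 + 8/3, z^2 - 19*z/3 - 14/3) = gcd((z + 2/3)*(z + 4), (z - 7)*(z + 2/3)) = z + 2/3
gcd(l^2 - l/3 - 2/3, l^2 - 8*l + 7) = l - 1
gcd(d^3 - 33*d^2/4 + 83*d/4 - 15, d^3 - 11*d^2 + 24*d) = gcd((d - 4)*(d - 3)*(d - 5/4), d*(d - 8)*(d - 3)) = d - 3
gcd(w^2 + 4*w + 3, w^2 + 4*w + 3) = w^2 + 4*w + 3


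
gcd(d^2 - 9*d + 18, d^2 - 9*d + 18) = d^2 - 9*d + 18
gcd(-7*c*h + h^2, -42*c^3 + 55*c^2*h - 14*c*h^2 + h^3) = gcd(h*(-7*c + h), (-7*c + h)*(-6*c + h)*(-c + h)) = 7*c - h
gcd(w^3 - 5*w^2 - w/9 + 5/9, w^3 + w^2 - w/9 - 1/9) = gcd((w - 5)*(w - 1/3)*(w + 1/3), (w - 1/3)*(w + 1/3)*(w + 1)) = w^2 - 1/9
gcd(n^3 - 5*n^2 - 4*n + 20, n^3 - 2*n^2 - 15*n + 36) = 1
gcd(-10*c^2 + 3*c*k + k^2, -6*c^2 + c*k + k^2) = 2*c - k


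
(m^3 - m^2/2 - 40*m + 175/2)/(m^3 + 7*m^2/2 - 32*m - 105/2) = (2*m - 5)/(2*m + 3)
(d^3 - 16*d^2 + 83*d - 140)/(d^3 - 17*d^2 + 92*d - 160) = (d - 7)/(d - 8)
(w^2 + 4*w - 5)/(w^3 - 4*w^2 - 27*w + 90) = (w - 1)/(w^2 - 9*w + 18)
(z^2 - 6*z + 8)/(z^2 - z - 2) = (z - 4)/(z + 1)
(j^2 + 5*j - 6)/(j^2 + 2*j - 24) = (j - 1)/(j - 4)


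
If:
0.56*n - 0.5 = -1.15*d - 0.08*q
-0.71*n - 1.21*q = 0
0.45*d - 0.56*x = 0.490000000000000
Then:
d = 1.24444444444444*x + 1.08888888888889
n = -2.78937571592211*x - 1.46615478235968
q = 1.63674112256586*x + 0.860305698739977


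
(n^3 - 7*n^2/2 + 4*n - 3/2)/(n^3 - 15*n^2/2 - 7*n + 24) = (n^2 - 2*n + 1)/(n^2 - 6*n - 16)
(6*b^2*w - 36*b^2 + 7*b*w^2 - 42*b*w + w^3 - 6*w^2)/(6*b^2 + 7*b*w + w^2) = w - 6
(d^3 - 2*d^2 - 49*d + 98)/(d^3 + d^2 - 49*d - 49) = (d - 2)/(d + 1)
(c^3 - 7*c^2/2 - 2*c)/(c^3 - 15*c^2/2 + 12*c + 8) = c/(c - 4)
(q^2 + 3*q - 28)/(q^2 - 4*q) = (q + 7)/q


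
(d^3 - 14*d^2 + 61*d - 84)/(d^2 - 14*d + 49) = (d^2 - 7*d + 12)/(d - 7)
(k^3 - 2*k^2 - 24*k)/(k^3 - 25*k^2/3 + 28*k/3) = 3*(k^2 - 2*k - 24)/(3*k^2 - 25*k + 28)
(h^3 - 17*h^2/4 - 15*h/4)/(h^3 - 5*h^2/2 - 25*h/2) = (4*h + 3)/(2*(2*h + 5))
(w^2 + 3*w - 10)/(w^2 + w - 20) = (w - 2)/(w - 4)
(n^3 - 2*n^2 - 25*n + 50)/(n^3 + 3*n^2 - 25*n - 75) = (n - 2)/(n + 3)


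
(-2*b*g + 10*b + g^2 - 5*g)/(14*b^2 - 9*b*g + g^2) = (5 - g)/(7*b - g)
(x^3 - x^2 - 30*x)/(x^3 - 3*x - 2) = x*(-x^2 + x + 30)/(-x^3 + 3*x + 2)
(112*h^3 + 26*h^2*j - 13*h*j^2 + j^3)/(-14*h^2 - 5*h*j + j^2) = -8*h + j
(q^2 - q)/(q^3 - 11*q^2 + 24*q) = (q - 1)/(q^2 - 11*q + 24)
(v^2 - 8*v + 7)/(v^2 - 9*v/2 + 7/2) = 2*(v - 7)/(2*v - 7)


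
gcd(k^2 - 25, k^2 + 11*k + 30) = k + 5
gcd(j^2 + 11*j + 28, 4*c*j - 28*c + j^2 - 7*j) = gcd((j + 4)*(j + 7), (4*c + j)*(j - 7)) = 1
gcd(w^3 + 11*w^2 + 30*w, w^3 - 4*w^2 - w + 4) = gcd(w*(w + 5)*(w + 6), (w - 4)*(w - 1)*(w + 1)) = 1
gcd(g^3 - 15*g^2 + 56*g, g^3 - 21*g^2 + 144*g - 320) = g - 8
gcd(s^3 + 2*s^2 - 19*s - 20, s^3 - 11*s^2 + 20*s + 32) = s^2 - 3*s - 4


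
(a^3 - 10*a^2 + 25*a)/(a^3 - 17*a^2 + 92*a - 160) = a*(a - 5)/(a^2 - 12*a + 32)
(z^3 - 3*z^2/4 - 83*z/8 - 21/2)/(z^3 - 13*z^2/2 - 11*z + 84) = (8*z^2 + 26*z + 21)/(4*(2*z^2 - 5*z - 42))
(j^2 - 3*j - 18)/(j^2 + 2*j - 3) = (j - 6)/(j - 1)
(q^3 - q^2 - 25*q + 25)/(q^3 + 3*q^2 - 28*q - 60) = (q^2 + 4*q - 5)/(q^2 + 8*q + 12)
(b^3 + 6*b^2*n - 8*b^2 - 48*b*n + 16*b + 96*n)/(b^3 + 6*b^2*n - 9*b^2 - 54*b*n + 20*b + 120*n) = (b - 4)/(b - 5)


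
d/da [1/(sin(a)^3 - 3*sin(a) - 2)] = 3*cos(a)^3/((sin(a) - 2)^2*(sin(a) + 1)^4)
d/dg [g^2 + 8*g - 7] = 2*g + 8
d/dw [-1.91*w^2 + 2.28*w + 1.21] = 2.28 - 3.82*w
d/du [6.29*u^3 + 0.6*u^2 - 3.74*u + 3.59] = 18.87*u^2 + 1.2*u - 3.74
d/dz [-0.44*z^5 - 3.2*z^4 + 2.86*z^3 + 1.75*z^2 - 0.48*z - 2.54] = -2.2*z^4 - 12.8*z^3 + 8.58*z^2 + 3.5*z - 0.48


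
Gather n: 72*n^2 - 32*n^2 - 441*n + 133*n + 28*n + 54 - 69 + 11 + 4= 40*n^2 - 280*n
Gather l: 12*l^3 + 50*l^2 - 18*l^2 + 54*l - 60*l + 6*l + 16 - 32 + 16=12*l^3 + 32*l^2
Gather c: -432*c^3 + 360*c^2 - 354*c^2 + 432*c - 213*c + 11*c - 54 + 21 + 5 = -432*c^3 + 6*c^2 + 230*c - 28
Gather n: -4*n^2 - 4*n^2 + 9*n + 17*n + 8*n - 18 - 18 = -8*n^2 + 34*n - 36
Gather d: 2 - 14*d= 2 - 14*d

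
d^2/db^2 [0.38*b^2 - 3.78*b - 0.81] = 0.760000000000000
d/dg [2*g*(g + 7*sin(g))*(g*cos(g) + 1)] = -2*g^3*sin(g) + 6*g^2*cos(g) + 14*g^2*cos(2*g) + 14*g*sin(2*g) + 14*g*cos(g) + 4*g + 14*sin(g)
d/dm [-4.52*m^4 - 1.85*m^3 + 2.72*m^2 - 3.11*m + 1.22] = -18.08*m^3 - 5.55*m^2 + 5.44*m - 3.11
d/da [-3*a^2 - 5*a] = -6*a - 5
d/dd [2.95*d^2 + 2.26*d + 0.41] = 5.9*d + 2.26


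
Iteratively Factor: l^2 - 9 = (l + 3)*(l - 3)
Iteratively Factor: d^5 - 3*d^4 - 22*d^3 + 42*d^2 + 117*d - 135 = (d + 3)*(d^4 - 6*d^3 - 4*d^2 + 54*d - 45) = (d - 5)*(d + 3)*(d^3 - d^2 - 9*d + 9) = (d - 5)*(d - 1)*(d + 3)*(d^2 - 9) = (d - 5)*(d - 1)*(d + 3)^2*(d - 3)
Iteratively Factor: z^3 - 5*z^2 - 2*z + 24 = (z - 3)*(z^2 - 2*z - 8) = (z - 3)*(z + 2)*(z - 4)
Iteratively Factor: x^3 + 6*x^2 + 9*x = (x + 3)*(x^2 + 3*x) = x*(x + 3)*(x + 3)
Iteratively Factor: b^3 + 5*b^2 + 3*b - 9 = (b + 3)*(b^2 + 2*b - 3) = (b - 1)*(b + 3)*(b + 3)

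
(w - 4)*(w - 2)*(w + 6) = w^3 - 28*w + 48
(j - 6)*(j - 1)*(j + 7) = j^3 - 43*j + 42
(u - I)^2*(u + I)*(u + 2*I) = u^4 + I*u^3 + 3*u^2 + I*u + 2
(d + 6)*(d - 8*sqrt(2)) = d^2 - 8*sqrt(2)*d + 6*d - 48*sqrt(2)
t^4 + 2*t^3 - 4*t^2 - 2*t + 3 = (t - 1)^2*(t + 1)*(t + 3)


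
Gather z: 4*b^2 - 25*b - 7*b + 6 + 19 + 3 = 4*b^2 - 32*b + 28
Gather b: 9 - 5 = 4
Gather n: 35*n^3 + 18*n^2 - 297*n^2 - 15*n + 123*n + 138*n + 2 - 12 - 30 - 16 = 35*n^3 - 279*n^2 + 246*n - 56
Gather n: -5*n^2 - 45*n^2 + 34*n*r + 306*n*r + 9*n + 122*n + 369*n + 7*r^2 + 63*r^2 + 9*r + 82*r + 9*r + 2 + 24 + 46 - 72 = -50*n^2 + n*(340*r + 500) + 70*r^2 + 100*r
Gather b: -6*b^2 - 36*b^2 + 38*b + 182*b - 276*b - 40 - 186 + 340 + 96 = -42*b^2 - 56*b + 210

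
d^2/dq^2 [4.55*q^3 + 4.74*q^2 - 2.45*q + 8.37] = 27.3*q + 9.48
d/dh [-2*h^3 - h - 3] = -6*h^2 - 1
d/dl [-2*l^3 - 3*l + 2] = -6*l^2 - 3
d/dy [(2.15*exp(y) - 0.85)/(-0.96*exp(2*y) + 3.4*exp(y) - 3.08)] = (2.064*exp(2*y) - 1.632*exp(y) - 3.732)*exp(y)/(0.9216*exp(4*y) - 6.528*exp(3*y) + 17.4736*exp(2*y) - 20.944*exp(y) + 9.4864)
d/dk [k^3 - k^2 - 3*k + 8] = 3*k^2 - 2*k - 3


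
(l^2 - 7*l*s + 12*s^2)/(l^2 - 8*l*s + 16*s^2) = (-l + 3*s)/(-l + 4*s)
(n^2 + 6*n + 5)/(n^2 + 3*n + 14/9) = 9*(n^2 + 6*n + 5)/(9*n^2 + 27*n + 14)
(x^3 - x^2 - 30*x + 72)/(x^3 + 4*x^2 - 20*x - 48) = (x - 3)/(x + 2)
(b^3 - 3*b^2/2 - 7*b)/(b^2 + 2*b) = b - 7/2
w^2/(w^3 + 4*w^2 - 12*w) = w/(w^2 + 4*w - 12)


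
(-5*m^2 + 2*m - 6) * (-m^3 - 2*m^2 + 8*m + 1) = 5*m^5 + 8*m^4 - 38*m^3 + 23*m^2 - 46*m - 6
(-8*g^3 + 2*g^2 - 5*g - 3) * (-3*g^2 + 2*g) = 24*g^5 - 22*g^4 + 19*g^3 - g^2 - 6*g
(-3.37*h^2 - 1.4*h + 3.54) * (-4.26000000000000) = 14.3562*h^2 + 5.964*h - 15.0804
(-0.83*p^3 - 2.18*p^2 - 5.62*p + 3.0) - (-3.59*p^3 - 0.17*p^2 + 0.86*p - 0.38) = 2.76*p^3 - 2.01*p^2 - 6.48*p + 3.38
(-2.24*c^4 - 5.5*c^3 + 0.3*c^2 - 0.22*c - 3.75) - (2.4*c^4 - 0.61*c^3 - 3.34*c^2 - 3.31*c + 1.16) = -4.64*c^4 - 4.89*c^3 + 3.64*c^2 + 3.09*c - 4.91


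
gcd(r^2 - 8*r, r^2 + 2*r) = r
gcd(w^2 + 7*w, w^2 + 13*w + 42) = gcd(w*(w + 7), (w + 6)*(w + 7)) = w + 7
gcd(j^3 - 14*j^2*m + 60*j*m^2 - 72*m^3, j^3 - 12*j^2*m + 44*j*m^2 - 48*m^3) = j^2 - 8*j*m + 12*m^2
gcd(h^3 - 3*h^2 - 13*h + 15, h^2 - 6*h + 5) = h^2 - 6*h + 5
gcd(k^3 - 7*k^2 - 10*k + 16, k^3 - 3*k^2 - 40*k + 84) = 1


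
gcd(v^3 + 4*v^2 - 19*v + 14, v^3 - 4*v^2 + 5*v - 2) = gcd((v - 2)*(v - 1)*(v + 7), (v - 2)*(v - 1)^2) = v^2 - 3*v + 2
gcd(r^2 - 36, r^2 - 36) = r^2 - 36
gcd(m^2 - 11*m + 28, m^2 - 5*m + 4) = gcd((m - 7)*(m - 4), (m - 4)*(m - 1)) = m - 4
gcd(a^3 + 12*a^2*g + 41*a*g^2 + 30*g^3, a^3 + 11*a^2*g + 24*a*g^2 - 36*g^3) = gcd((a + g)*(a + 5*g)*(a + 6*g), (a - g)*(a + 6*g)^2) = a + 6*g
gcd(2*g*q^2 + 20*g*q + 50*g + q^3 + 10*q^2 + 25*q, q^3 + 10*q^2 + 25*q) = q^2 + 10*q + 25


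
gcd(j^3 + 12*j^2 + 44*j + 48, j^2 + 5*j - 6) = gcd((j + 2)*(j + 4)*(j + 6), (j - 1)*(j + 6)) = j + 6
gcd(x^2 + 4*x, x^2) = x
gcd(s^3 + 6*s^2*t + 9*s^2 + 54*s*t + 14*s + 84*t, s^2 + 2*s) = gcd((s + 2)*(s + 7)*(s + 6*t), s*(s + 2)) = s + 2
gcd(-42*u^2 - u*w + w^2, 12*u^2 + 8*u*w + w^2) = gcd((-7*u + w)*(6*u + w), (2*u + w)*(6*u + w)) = 6*u + w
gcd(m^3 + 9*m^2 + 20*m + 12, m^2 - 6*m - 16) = m + 2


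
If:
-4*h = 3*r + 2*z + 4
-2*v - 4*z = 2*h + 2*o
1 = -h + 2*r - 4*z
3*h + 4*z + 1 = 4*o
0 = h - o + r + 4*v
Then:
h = -109/21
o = -16/21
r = 11/3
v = 4/21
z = 121/42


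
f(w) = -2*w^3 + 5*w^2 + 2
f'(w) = -6*w^2 + 10*w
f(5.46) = -174.48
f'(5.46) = -124.27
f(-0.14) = 2.10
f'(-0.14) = -1.52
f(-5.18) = 414.15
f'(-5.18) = -212.79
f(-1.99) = 37.56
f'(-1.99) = -43.66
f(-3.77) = 180.23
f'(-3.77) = -122.98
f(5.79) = -218.59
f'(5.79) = -143.24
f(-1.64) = 24.27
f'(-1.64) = -32.54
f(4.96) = -119.04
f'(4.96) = -98.01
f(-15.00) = 7877.00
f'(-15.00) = -1500.00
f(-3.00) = 101.00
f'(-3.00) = -84.00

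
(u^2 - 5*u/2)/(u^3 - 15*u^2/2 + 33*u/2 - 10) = u/(u^2 - 5*u + 4)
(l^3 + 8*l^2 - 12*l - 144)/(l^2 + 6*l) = l + 2 - 24/l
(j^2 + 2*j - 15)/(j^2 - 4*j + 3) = (j + 5)/(j - 1)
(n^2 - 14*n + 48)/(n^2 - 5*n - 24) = (n - 6)/(n + 3)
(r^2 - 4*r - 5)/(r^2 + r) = (r - 5)/r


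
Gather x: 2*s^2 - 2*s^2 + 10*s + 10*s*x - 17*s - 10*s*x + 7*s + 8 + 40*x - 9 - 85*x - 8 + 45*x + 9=0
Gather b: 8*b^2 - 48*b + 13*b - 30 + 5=8*b^2 - 35*b - 25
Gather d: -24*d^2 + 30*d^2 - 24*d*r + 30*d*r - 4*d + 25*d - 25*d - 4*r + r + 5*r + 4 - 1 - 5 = 6*d^2 + d*(6*r - 4) + 2*r - 2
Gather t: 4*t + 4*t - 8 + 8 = 8*t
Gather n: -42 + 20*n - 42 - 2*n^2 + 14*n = -2*n^2 + 34*n - 84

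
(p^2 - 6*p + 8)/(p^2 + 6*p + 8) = (p^2 - 6*p + 8)/(p^2 + 6*p + 8)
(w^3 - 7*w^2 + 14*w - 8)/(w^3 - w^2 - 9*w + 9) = (w^2 - 6*w + 8)/(w^2 - 9)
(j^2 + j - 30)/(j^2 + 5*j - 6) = (j - 5)/(j - 1)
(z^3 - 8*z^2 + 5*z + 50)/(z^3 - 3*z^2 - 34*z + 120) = (z^2 - 3*z - 10)/(z^2 + 2*z - 24)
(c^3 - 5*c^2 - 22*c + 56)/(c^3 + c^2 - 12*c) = (c^2 - 9*c + 14)/(c*(c - 3))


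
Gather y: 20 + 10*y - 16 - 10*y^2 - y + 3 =-10*y^2 + 9*y + 7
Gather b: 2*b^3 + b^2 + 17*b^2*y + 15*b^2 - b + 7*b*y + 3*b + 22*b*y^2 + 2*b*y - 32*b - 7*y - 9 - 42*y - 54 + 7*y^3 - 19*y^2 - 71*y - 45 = 2*b^3 + b^2*(17*y + 16) + b*(22*y^2 + 9*y - 30) + 7*y^3 - 19*y^2 - 120*y - 108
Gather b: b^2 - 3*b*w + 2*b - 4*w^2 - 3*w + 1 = b^2 + b*(2 - 3*w) - 4*w^2 - 3*w + 1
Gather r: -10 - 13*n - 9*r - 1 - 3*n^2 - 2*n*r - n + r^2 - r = -3*n^2 - 14*n + r^2 + r*(-2*n - 10) - 11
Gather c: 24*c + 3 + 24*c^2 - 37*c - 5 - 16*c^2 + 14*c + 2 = 8*c^2 + c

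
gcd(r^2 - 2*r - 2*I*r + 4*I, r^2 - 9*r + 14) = r - 2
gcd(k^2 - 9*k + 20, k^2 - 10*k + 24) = k - 4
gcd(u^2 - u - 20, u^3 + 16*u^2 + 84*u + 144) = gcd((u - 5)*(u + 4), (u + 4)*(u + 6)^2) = u + 4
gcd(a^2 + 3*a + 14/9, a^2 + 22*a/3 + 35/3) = a + 7/3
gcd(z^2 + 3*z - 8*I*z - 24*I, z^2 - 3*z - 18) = z + 3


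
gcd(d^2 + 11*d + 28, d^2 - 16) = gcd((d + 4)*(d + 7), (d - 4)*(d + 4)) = d + 4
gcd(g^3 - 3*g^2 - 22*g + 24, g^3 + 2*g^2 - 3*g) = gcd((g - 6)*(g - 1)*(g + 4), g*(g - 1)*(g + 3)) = g - 1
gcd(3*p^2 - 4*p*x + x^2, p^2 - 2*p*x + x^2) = -p + x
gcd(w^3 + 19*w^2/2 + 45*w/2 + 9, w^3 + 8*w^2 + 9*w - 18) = w^2 + 9*w + 18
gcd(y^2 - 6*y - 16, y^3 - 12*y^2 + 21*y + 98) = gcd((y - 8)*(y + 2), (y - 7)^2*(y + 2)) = y + 2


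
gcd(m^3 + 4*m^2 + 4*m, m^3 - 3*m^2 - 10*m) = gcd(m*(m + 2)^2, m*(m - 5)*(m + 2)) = m^2 + 2*m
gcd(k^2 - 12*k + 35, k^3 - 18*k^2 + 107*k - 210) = k^2 - 12*k + 35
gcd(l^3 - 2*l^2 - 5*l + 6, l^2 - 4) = l + 2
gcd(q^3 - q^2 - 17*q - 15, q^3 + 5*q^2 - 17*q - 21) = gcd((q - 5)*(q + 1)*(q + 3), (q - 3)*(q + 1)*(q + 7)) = q + 1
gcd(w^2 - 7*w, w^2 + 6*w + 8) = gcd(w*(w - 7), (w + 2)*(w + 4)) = 1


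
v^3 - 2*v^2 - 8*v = v*(v - 4)*(v + 2)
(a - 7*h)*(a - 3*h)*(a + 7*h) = a^3 - 3*a^2*h - 49*a*h^2 + 147*h^3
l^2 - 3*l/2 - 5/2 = (l - 5/2)*(l + 1)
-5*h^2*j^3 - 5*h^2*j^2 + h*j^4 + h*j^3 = j^2*(-5*h + j)*(h*j + h)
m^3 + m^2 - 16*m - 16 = (m - 4)*(m + 1)*(m + 4)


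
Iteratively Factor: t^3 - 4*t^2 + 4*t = (t - 2)*(t^2 - 2*t) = (t - 2)^2*(t)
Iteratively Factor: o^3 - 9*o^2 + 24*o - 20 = (o - 2)*(o^2 - 7*o + 10) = (o - 5)*(o - 2)*(o - 2)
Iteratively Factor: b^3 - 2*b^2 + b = (b - 1)*(b^2 - b) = (b - 1)^2*(b)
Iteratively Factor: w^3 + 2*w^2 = (w + 2)*(w^2) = w*(w + 2)*(w)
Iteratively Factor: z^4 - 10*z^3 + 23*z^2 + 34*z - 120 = (z - 4)*(z^3 - 6*z^2 - z + 30) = (z - 5)*(z - 4)*(z^2 - z - 6) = (z - 5)*(z - 4)*(z - 3)*(z + 2)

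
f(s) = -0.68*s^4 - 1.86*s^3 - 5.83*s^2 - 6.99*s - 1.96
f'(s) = -2.72*s^3 - 5.58*s^2 - 11.66*s - 6.99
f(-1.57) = -2.29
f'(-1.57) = 8.09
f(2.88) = -161.66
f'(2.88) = -151.83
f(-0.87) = 0.54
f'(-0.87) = 0.72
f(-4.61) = -218.53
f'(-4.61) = 194.66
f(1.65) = -42.76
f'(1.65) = -53.64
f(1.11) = -20.48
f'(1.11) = -30.53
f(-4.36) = -173.88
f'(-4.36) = 163.21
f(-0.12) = -1.20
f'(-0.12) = -5.67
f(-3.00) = -38.32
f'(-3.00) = 51.21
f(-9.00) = -3516.82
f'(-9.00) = 1628.85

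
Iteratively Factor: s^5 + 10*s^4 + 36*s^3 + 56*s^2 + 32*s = (s + 4)*(s^4 + 6*s^3 + 12*s^2 + 8*s) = (s + 2)*(s + 4)*(s^3 + 4*s^2 + 4*s) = (s + 2)^2*(s + 4)*(s^2 + 2*s) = (s + 2)^3*(s + 4)*(s)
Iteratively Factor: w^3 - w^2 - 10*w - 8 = (w + 1)*(w^2 - 2*w - 8) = (w - 4)*(w + 1)*(w + 2)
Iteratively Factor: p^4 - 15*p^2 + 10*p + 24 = (p + 1)*(p^3 - p^2 - 14*p + 24) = (p + 1)*(p + 4)*(p^2 - 5*p + 6) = (p - 2)*(p + 1)*(p + 4)*(p - 3)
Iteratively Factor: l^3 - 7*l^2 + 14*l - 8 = (l - 4)*(l^2 - 3*l + 2) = (l - 4)*(l - 1)*(l - 2)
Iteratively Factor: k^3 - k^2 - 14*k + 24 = (k - 2)*(k^2 + k - 12) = (k - 2)*(k + 4)*(k - 3)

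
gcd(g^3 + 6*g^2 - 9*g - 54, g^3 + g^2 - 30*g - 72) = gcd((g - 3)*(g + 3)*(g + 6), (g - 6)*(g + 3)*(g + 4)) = g + 3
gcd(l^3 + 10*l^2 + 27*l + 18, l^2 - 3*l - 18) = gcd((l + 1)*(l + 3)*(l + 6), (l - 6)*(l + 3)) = l + 3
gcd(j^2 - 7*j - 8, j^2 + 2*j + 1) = j + 1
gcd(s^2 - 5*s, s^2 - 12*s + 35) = s - 5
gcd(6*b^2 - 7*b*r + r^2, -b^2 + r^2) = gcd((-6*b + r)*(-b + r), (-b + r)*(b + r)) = -b + r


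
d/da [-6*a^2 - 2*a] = -12*a - 2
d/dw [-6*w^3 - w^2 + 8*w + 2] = -18*w^2 - 2*w + 8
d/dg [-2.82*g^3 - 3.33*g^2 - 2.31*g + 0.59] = -8.46*g^2 - 6.66*g - 2.31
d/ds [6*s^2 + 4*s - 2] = 12*s + 4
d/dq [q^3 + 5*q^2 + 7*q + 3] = 3*q^2 + 10*q + 7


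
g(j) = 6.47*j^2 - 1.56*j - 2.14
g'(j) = 12.94*j - 1.56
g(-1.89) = 23.92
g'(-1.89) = -26.02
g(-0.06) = -2.02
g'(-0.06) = -2.34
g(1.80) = 16.01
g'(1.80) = 21.73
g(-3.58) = 86.37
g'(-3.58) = -47.89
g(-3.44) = 79.79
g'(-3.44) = -46.07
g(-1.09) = 7.25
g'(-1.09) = -15.66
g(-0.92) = 4.77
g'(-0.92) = -13.46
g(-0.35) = -0.80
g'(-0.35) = -6.09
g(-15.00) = 1477.01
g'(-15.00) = -195.66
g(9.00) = 507.89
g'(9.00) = 114.90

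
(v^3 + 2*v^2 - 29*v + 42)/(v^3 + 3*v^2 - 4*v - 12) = (v^2 + 4*v - 21)/(v^2 + 5*v + 6)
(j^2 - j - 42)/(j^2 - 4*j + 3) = (j^2 - j - 42)/(j^2 - 4*j + 3)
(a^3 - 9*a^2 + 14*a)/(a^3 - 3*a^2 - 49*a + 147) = a*(a - 2)/(a^2 + 4*a - 21)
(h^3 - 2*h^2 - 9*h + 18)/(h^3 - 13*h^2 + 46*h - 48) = (h + 3)/(h - 8)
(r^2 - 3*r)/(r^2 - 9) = r/(r + 3)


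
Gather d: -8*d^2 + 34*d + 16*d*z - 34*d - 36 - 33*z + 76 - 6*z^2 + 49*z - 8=-8*d^2 + 16*d*z - 6*z^2 + 16*z + 32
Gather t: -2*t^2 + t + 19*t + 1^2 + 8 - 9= -2*t^2 + 20*t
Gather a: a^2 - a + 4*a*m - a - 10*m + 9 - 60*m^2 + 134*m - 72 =a^2 + a*(4*m - 2) - 60*m^2 + 124*m - 63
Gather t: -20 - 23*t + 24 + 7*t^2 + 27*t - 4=7*t^2 + 4*t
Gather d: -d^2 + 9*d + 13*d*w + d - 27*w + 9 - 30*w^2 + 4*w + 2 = -d^2 + d*(13*w + 10) - 30*w^2 - 23*w + 11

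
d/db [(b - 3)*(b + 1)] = 2*b - 2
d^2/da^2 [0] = 0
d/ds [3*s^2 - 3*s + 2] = 6*s - 3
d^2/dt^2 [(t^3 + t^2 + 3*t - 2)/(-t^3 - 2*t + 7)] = 2*(-t^6 - 3*t^5 - 24*t^4 - 47*t^3 - 72*t^2 - 105*t - 83)/(t^9 + 6*t^7 - 21*t^6 + 12*t^5 - 84*t^4 + 155*t^3 - 84*t^2 + 294*t - 343)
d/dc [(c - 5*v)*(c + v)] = 2*c - 4*v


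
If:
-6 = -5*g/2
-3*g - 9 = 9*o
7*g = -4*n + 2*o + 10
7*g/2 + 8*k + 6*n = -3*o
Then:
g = 12/5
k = 63/40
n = -13/5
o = -9/5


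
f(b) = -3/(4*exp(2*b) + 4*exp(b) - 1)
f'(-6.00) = 0.03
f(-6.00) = 3.03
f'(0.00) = 0.73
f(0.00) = -0.43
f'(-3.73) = 0.37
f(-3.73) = 3.33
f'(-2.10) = 9.03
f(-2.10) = 6.66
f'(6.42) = 0.00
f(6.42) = -0.00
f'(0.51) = 0.31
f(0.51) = -0.18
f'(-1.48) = 286.34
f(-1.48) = -25.46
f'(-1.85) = 33.48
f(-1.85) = 11.02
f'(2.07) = 0.02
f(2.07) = -0.01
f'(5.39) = 0.00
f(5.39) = -0.00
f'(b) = -3*(-8*exp(2*b) - 4*exp(b))/(4*exp(2*b) + 4*exp(b) - 1)^2 = (24*exp(b) + 12)*exp(b)/(4*exp(2*b) + 4*exp(b) - 1)^2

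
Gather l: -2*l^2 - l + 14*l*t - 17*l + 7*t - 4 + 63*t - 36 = -2*l^2 + l*(14*t - 18) + 70*t - 40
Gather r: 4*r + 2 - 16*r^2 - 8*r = -16*r^2 - 4*r + 2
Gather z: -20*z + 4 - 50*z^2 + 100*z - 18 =-50*z^2 + 80*z - 14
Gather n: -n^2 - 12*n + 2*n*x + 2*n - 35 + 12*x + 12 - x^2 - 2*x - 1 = -n^2 + n*(2*x - 10) - x^2 + 10*x - 24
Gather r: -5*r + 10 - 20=-5*r - 10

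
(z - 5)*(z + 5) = z^2 - 25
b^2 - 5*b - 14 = (b - 7)*(b + 2)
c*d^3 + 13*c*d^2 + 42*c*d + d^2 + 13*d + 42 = (d + 6)*(d + 7)*(c*d + 1)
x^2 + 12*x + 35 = (x + 5)*(x + 7)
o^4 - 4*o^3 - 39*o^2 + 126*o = o*(o - 7)*(o - 3)*(o + 6)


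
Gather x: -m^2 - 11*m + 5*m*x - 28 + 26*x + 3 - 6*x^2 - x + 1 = -m^2 - 11*m - 6*x^2 + x*(5*m + 25) - 24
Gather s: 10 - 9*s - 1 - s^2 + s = -s^2 - 8*s + 9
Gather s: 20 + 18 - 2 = 36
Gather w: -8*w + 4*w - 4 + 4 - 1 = -4*w - 1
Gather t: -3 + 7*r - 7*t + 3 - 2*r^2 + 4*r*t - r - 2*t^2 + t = -2*r^2 + 6*r - 2*t^2 + t*(4*r - 6)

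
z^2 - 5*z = z*(z - 5)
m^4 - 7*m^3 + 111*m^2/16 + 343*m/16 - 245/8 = (m - 5)*(m - 2)*(m - 7/4)*(m + 7/4)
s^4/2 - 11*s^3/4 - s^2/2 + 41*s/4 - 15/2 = (s/2 + 1)*(s - 5)*(s - 3/2)*(s - 1)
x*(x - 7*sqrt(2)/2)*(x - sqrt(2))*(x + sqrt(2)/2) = x^4 - 4*sqrt(2)*x^3 + 5*x^2/2 + 7*sqrt(2)*x/2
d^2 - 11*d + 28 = (d - 7)*(d - 4)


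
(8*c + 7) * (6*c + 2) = 48*c^2 + 58*c + 14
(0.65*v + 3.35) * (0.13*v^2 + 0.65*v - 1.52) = 0.0845*v^3 + 0.858*v^2 + 1.1895*v - 5.092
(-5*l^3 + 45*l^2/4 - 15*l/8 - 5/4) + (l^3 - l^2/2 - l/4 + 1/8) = -4*l^3 + 43*l^2/4 - 17*l/8 - 9/8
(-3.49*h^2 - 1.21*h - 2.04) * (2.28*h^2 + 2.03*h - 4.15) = -7.9572*h^4 - 9.8435*h^3 + 7.376*h^2 + 0.880300000000001*h + 8.466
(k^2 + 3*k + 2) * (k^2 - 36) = k^4 + 3*k^3 - 34*k^2 - 108*k - 72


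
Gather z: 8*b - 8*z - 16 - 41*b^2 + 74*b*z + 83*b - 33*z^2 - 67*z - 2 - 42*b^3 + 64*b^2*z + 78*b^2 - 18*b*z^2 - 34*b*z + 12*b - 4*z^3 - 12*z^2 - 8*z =-42*b^3 + 37*b^2 + 103*b - 4*z^3 + z^2*(-18*b - 45) + z*(64*b^2 + 40*b - 83) - 18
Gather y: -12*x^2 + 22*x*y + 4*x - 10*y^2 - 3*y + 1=-12*x^2 + 4*x - 10*y^2 + y*(22*x - 3) + 1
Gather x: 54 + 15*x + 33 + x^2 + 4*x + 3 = x^2 + 19*x + 90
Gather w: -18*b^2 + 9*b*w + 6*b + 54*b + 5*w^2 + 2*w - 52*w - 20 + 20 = -18*b^2 + 60*b + 5*w^2 + w*(9*b - 50)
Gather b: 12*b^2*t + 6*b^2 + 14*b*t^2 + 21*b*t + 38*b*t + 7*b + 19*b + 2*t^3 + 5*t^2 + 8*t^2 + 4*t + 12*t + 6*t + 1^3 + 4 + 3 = b^2*(12*t + 6) + b*(14*t^2 + 59*t + 26) + 2*t^3 + 13*t^2 + 22*t + 8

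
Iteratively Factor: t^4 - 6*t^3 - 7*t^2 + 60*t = (t + 3)*(t^3 - 9*t^2 + 20*t) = (t - 4)*(t + 3)*(t^2 - 5*t) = (t - 5)*(t - 4)*(t + 3)*(t)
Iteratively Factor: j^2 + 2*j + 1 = (j + 1)*(j + 1)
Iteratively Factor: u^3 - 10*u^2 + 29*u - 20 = (u - 1)*(u^2 - 9*u + 20) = (u - 4)*(u - 1)*(u - 5)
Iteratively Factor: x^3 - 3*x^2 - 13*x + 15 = (x - 1)*(x^2 - 2*x - 15) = (x - 1)*(x + 3)*(x - 5)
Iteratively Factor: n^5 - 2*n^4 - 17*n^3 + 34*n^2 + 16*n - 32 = (n - 4)*(n^4 + 2*n^3 - 9*n^2 - 2*n + 8) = (n - 4)*(n + 1)*(n^3 + n^2 - 10*n + 8) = (n - 4)*(n + 1)*(n + 4)*(n^2 - 3*n + 2) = (n - 4)*(n - 2)*(n + 1)*(n + 4)*(n - 1)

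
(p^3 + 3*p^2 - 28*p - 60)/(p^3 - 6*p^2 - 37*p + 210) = (p + 2)/(p - 7)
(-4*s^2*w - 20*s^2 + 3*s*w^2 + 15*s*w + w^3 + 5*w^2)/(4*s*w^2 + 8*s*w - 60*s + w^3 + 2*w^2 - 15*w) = (-s + w)/(w - 3)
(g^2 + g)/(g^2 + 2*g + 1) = g/(g + 1)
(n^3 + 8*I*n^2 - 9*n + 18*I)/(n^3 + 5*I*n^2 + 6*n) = (n + 3*I)/n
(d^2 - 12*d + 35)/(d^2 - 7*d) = (d - 5)/d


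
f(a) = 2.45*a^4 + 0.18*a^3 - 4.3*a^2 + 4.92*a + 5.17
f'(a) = 9.8*a^3 + 0.54*a^2 - 8.6*a + 4.92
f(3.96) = 570.89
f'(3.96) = 587.90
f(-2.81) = 106.15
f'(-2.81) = -184.09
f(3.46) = 329.30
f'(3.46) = 387.56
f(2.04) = 41.27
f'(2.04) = 72.82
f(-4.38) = 787.70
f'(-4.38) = -770.52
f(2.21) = 55.43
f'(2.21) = 94.33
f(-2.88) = 119.59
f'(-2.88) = -199.93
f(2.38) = 73.56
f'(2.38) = 119.63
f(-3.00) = 145.30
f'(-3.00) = -229.02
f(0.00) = 5.17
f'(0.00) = 4.92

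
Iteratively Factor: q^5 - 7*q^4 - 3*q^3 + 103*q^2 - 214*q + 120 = (q - 5)*(q^4 - 2*q^3 - 13*q^2 + 38*q - 24) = (q - 5)*(q - 3)*(q^3 + q^2 - 10*q + 8) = (q - 5)*(q - 3)*(q - 2)*(q^2 + 3*q - 4) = (q - 5)*(q - 3)*(q - 2)*(q + 4)*(q - 1)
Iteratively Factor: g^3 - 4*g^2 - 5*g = (g + 1)*(g^2 - 5*g) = g*(g + 1)*(g - 5)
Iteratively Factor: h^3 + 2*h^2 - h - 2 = (h + 2)*(h^2 - 1) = (h + 1)*(h + 2)*(h - 1)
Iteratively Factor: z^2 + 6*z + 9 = (z + 3)*(z + 3)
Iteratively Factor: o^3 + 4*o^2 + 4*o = (o + 2)*(o^2 + 2*o) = (o + 2)^2*(o)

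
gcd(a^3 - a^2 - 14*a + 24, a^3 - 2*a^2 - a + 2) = a - 2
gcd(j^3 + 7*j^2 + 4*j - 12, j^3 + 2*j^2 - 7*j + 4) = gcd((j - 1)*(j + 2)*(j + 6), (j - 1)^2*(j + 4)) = j - 1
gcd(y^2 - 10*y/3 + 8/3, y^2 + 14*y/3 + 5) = 1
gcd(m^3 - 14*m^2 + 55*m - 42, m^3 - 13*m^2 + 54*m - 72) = m - 6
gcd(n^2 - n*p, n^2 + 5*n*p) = n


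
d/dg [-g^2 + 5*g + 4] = 5 - 2*g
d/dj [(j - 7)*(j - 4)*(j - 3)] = 3*j^2 - 28*j + 61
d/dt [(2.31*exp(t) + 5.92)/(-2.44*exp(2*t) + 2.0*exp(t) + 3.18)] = (5.6364*exp(2*t) + 28.8896*exp(t) - 4.4942)*exp(t)/(5.9536*exp(4*t) - 9.76*exp(3*t) - 11.5184*exp(2*t) + 12.72*exp(t) + 10.1124)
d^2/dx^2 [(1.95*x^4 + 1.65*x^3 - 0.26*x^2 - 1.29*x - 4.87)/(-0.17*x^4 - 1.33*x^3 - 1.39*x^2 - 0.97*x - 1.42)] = (-2.22044604925031e-16*x^10 + 0.786419999999996*x^9 + 2.809794*x^8 + 6.99811800000003*x^7 + 25.099216*x^6 + 76.69191*x^5 + 136.894584*x^4 + 95.549266*x^3 - 13.089408*x^2 - 51.027138*x - 12.56561)/(0.004913*x^12 + 0.115311*x^11 + 1.022652*x^10 + 4.32241*x^9 + 9.8007*x^8 + 16.158216*x^7 + 23.473702*x^6 + 26.532474*x^5 + 24.174315*x^4 + 20.445625*x^3 + 12.416622*x^2 + 5.867724*x + 2.863288)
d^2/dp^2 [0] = 0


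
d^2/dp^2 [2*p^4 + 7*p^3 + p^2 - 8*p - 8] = 24*p^2 + 42*p + 2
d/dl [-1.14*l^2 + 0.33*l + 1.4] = 0.33 - 2.28*l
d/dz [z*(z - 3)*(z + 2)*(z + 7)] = 4*z^3 + 18*z^2 - 26*z - 42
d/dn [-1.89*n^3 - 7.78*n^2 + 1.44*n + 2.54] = -5.67*n^2 - 15.56*n + 1.44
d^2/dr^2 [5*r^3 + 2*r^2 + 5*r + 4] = 30*r + 4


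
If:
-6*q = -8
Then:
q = 4/3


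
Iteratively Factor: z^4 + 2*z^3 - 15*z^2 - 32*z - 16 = (z - 4)*(z^3 + 6*z^2 + 9*z + 4) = (z - 4)*(z + 1)*(z^2 + 5*z + 4) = (z - 4)*(z + 1)*(z + 4)*(z + 1)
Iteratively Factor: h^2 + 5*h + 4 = (h + 1)*(h + 4)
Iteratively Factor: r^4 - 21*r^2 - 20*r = (r - 5)*(r^3 + 5*r^2 + 4*r) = r*(r - 5)*(r^2 + 5*r + 4) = r*(r - 5)*(r + 1)*(r + 4)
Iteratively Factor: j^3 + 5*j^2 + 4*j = (j)*(j^2 + 5*j + 4) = j*(j + 4)*(j + 1)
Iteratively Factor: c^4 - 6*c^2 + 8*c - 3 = (c + 3)*(c^3 - 3*c^2 + 3*c - 1) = (c - 1)*(c + 3)*(c^2 - 2*c + 1) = (c - 1)^2*(c + 3)*(c - 1)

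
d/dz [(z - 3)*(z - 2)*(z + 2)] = 3*z^2 - 6*z - 4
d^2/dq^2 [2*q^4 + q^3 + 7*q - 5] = 6*q*(4*q + 1)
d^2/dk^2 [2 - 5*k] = 0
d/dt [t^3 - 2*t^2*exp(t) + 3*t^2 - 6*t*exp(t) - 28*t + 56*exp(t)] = -2*t^2*exp(t) + 3*t^2 - 10*t*exp(t) + 6*t + 50*exp(t) - 28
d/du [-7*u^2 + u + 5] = 1 - 14*u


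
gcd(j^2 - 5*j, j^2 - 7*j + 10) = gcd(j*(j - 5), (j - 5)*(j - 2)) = j - 5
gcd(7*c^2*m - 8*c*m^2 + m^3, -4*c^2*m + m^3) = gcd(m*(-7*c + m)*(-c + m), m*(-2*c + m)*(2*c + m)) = m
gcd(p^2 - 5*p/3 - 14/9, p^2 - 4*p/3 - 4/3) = p + 2/3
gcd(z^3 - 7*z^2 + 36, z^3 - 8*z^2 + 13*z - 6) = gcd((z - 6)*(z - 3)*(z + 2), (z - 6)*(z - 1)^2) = z - 6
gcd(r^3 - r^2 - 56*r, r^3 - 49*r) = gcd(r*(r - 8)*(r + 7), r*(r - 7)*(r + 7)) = r^2 + 7*r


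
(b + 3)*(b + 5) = b^2 + 8*b + 15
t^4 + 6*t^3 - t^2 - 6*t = t*(t - 1)*(t + 1)*(t + 6)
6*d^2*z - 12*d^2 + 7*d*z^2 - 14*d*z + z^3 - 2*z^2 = (d + z)*(6*d + z)*(z - 2)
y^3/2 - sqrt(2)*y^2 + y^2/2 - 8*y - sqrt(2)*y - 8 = (y/2 + 1/2)*(y - 4*sqrt(2))*(y + 2*sqrt(2))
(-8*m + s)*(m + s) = -8*m^2 - 7*m*s + s^2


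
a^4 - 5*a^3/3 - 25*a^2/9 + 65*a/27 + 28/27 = (a - 7/3)*(a - 1)*(a + 1/3)*(a + 4/3)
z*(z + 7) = z^2 + 7*z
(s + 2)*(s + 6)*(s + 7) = s^3 + 15*s^2 + 68*s + 84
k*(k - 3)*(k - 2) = k^3 - 5*k^2 + 6*k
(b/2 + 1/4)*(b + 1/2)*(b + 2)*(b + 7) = b^4/2 + 5*b^3 + 93*b^2/8 + 65*b/8 + 7/4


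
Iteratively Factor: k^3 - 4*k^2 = (k - 4)*(k^2) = k*(k - 4)*(k)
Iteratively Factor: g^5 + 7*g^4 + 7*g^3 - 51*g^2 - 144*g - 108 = (g - 3)*(g^4 + 10*g^3 + 37*g^2 + 60*g + 36) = (g - 3)*(g + 3)*(g^3 + 7*g^2 + 16*g + 12) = (g - 3)*(g + 2)*(g + 3)*(g^2 + 5*g + 6) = (g - 3)*(g + 2)*(g + 3)^2*(g + 2)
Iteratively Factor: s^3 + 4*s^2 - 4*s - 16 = (s + 4)*(s^2 - 4) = (s - 2)*(s + 4)*(s + 2)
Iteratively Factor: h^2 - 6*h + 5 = (h - 1)*(h - 5)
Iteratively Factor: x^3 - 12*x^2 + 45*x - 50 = (x - 2)*(x^2 - 10*x + 25) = (x - 5)*(x - 2)*(x - 5)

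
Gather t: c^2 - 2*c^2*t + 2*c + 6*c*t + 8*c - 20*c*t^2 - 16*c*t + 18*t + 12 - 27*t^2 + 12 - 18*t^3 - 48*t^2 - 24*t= c^2 + 10*c - 18*t^3 + t^2*(-20*c - 75) + t*(-2*c^2 - 10*c - 6) + 24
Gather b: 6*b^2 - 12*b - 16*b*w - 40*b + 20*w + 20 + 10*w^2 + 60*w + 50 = 6*b^2 + b*(-16*w - 52) + 10*w^2 + 80*w + 70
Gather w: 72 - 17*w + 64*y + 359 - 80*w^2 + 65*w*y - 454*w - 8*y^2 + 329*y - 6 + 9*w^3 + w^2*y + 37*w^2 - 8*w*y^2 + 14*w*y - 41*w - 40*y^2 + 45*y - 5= 9*w^3 + w^2*(y - 43) + w*(-8*y^2 + 79*y - 512) - 48*y^2 + 438*y + 420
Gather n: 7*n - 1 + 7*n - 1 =14*n - 2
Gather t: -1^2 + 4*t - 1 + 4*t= 8*t - 2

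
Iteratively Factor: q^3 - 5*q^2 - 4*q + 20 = (q - 2)*(q^2 - 3*q - 10) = (q - 2)*(q + 2)*(q - 5)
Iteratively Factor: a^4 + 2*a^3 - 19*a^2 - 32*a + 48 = (a - 4)*(a^3 + 6*a^2 + 5*a - 12) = (a - 4)*(a + 3)*(a^2 + 3*a - 4) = (a - 4)*(a - 1)*(a + 3)*(a + 4)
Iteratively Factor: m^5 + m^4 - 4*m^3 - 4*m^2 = (m + 1)*(m^4 - 4*m^2) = (m + 1)*(m + 2)*(m^3 - 2*m^2) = m*(m + 1)*(m + 2)*(m^2 - 2*m) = m*(m - 2)*(m + 1)*(m + 2)*(m)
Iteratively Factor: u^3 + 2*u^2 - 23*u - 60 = (u - 5)*(u^2 + 7*u + 12) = (u - 5)*(u + 3)*(u + 4)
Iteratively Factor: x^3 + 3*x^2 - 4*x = (x)*(x^2 + 3*x - 4) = x*(x + 4)*(x - 1)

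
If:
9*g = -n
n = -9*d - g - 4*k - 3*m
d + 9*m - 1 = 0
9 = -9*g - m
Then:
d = 82 - 9*n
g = -n/9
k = 347*n/18 - 711/4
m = n - 9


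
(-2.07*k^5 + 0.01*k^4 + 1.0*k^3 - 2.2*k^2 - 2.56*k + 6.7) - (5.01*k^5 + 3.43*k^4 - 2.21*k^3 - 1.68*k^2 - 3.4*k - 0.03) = -7.08*k^5 - 3.42*k^4 + 3.21*k^3 - 0.52*k^2 + 0.84*k + 6.73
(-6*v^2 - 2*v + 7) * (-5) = 30*v^2 + 10*v - 35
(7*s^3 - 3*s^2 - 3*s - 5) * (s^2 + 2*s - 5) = 7*s^5 + 11*s^4 - 44*s^3 + 4*s^2 + 5*s + 25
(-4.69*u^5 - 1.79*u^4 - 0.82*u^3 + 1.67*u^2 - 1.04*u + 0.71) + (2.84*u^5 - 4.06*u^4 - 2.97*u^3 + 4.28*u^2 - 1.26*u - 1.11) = -1.85*u^5 - 5.85*u^4 - 3.79*u^3 + 5.95*u^2 - 2.3*u - 0.4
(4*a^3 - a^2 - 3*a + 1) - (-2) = 4*a^3 - a^2 - 3*a + 3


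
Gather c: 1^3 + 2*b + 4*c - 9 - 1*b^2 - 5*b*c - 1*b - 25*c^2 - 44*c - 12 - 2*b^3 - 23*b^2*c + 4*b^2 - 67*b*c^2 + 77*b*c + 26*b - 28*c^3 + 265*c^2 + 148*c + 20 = -2*b^3 + 3*b^2 + 27*b - 28*c^3 + c^2*(240 - 67*b) + c*(-23*b^2 + 72*b + 108)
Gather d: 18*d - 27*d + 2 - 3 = -9*d - 1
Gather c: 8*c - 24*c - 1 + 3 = 2 - 16*c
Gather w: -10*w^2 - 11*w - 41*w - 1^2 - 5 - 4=-10*w^2 - 52*w - 10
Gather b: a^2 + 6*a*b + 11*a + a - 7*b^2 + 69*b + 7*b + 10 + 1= a^2 + 12*a - 7*b^2 + b*(6*a + 76) + 11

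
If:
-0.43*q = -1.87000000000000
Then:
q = 4.35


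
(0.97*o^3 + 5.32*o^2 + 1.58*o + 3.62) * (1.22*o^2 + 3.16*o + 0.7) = 1.1834*o^5 + 9.5556*o^4 + 19.4178*o^3 + 13.1332*o^2 + 12.5452*o + 2.534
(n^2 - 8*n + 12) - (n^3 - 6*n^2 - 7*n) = -n^3 + 7*n^2 - n + 12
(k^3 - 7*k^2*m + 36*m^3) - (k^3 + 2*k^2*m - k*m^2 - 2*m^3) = -9*k^2*m + k*m^2 + 38*m^3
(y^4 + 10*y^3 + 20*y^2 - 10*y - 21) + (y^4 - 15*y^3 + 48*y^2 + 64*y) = 2*y^4 - 5*y^3 + 68*y^2 + 54*y - 21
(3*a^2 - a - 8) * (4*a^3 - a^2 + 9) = 12*a^5 - 7*a^4 - 31*a^3 + 35*a^2 - 9*a - 72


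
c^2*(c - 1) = c^3 - c^2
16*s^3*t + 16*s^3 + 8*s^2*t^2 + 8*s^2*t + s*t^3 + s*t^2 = (4*s + t)^2*(s*t + s)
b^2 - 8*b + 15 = (b - 5)*(b - 3)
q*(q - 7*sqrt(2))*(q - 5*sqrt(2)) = q^3 - 12*sqrt(2)*q^2 + 70*q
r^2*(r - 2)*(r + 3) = r^4 + r^3 - 6*r^2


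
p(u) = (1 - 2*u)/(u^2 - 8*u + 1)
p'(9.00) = 1.50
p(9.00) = -1.70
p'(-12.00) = 0.01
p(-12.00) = 0.10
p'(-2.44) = 0.03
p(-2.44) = 0.22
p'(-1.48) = 0.06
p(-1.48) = 0.26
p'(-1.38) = 0.06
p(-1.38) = 0.27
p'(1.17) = 0.13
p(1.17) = 0.19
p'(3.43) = 0.11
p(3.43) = 0.40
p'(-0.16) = 1.20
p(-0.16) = 0.57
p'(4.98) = 0.23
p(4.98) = 0.64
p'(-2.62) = 0.03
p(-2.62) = 0.22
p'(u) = (1 - 2*u)*(8 - 2*u)/(u^2 - 8*u + 1)^2 - 2/(u^2 - 8*u + 1) = 2*(u^2 - u + 3)/(u^4 - 16*u^3 + 66*u^2 - 16*u + 1)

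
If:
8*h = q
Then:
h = q/8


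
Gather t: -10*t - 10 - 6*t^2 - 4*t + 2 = -6*t^2 - 14*t - 8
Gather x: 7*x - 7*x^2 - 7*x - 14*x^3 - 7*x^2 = -14*x^3 - 14*x^2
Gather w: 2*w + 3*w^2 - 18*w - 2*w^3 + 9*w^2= -2*w^3 + 12*w^2 - 16*w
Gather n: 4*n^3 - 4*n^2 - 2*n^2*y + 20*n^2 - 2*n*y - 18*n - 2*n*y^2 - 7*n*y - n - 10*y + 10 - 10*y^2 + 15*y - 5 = 4*n^3 + n^2*(16 - 2*y) + n*(-2*y^2 - 9*y - 19) - 10*y^2 + 5*y + 5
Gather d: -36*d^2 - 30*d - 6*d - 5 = -36*d^2 - 36*d - 5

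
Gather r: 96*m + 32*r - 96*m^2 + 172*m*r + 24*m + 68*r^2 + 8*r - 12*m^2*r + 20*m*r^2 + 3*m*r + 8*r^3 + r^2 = -96*m^2 + 120*m + 8*r^3 + r^2*(20*m + 69) + r*(-12*m^2 + 175*m + 40)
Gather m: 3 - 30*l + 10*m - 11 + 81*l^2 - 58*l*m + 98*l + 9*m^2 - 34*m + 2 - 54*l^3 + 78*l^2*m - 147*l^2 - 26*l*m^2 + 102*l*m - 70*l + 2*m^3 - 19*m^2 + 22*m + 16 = -54*l^3 - 66*l^2 - 2*l + 2*m^3 + m^2*(-26*l - 10) + m*(78*l^2 + 44*l - 2) + 10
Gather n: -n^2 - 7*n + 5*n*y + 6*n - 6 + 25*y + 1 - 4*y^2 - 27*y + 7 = -n^2 + n*(5*y - 1) - 4*y^2 - 2*y + 2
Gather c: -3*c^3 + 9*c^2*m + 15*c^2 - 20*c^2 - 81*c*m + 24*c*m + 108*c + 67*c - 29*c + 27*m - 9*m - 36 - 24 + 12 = -3*c^3 + c^2*(9*m - 5) + c*(146 - 57*m) + 18*m - 48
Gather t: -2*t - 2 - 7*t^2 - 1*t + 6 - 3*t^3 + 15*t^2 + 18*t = -3*t^3 + 8*t^2 + 15*t + 4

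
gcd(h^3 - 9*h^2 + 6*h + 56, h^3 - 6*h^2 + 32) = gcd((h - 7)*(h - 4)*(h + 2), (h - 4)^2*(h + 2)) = h^2 - 2*h - 8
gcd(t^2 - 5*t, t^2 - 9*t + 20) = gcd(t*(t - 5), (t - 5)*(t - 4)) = t - 5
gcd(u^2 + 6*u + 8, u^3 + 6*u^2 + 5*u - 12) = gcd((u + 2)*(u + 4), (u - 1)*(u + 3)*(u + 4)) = u + 4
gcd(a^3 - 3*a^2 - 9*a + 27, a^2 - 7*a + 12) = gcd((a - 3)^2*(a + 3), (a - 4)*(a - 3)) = a - 3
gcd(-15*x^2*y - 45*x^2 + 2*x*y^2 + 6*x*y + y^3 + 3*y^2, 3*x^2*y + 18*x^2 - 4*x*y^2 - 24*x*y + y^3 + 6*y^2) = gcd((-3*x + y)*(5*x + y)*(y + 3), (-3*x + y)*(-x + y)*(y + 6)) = 3*x - y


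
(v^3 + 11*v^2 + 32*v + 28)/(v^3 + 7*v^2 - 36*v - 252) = (v^2 + 4*v + 4)/(v^2 - 36)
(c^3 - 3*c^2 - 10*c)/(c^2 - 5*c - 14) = c*(c - 5)/(c - 7)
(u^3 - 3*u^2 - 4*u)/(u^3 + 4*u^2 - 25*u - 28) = u/(u + 7)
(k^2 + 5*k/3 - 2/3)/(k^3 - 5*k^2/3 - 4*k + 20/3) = (3*k - 1)/(3*k^2 - 11*k + 10)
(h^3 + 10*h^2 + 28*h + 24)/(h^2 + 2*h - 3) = (h^3 + 10*h^2 + 28*h + 24)/(h^2 + 2*h - 3)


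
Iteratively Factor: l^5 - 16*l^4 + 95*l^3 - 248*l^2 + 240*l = (l)*(l^4 - 16*l^3 + 95*l^2 - 248*l + 240) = l*(l - 5)*(l^3 - 11*l^2 + 40*l - 48) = l*(l - 5)*(l - 4)*(l^2 - 7*l + 12) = l*(l - 5)*(l - 4)*(l - 3)*(l - 4)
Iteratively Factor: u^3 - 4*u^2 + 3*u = (u)*(u^2 - 4*u + 3) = u*(u - 3)*(u - 1)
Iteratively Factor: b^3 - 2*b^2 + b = (b - 1)*(b^2 - b) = (b - 1)^2*(b)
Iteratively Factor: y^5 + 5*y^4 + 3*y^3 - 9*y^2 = (y - 1)*(y^4 + 6*y^3 + 9*y^2) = y*(y - 1)*(y^3 + 6*y^2 + 9*y) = y^2*(y - 1)*(y^2 + 6*y + 9) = y^2*(y - 1)*(y + 3)*(y + 3)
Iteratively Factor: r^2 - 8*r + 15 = (r - 3)*(r - 5)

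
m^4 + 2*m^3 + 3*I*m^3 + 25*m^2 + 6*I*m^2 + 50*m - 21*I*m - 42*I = (m + 2)*(m - 3*I)*(m - I)*(m + 7*I)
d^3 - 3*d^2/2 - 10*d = d*(d - 4)*(d + 5/2)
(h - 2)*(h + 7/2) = h^2 + 3*h/2 - 7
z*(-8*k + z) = -8*k*z + z^2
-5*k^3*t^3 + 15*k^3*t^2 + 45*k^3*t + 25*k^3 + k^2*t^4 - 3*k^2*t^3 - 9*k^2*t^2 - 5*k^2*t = (-5*k + t)*(t - 5)*(k*t + k)^2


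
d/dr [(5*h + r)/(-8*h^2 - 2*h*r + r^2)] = (-8*h^2 - 2*h*r + r^2 + 2*(h - r)*(5*h + r))/(8*h^2 + 2*h*r - r^2)^2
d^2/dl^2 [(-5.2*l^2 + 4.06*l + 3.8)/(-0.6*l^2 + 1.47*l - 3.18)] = (-3.5527136788005e-15*l^4 + 6.2496*l^3 - 67.7376*l^2 + 66.58848*l + 65.289168)/(0.216*l^6 - 1.5876*l^5 + 7.32402*l^4 - 20.005083*l^3 + 38.817306*l^2 - 44.595684*l + 32.157432)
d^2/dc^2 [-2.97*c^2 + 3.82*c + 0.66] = -5.94000000000000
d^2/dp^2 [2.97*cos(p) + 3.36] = -2.97*cos(p)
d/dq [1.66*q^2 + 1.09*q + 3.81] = 3.32*q + 1.09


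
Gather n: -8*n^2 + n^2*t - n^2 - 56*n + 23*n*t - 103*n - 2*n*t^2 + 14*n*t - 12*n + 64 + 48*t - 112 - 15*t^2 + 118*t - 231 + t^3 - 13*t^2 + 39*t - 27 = n^2*(t - 9) + n*(-2*t^2 + 37*t - 171) + t^3 - 28*t^2 + 205*t - 306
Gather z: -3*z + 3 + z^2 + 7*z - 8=z^2 + 4*z - 5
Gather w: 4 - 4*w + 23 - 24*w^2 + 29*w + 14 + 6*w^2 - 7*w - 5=-18*w^2 + 18*w + 36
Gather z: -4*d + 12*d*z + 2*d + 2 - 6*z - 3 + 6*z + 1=12*d*z - 2*d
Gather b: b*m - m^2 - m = b*m - m^2 - m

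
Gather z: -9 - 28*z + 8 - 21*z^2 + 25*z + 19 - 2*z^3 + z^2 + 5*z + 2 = -2*z^3 - 20*z^2 + 2*z + 20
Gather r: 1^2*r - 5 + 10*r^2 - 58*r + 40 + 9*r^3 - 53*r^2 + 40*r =9*r^3 - 43*r^2 - 17*r + 35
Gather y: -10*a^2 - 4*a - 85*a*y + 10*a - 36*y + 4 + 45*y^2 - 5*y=-10*a^2 + 6*a + 45*y^2 + y*(-85*a - 41) + 4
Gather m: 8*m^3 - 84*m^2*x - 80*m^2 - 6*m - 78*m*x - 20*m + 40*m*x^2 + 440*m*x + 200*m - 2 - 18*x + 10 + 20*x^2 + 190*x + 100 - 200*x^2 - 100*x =8*m^3 + m^2*(-84*x - 80) + m*(40*x^2 + 362*x + 174) - 180*x^2 + 72*x + 108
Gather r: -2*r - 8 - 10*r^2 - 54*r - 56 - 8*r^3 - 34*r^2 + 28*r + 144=-8*r^3 - 44*r^2 - 28*r + 80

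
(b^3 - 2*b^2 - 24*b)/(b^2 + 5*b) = (b^2 - 2*b - 24)/(b + 5)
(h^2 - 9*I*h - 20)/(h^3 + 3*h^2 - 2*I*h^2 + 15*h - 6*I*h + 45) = (h - 4*I)/(h^2 + 3*h*(1 + I) + 9*I)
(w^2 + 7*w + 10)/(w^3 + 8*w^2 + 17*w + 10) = 1/(w + 1)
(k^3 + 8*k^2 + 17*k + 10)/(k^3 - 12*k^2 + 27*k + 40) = (k^2 + 7*k + 10)/(k^2 - 13*k + 40)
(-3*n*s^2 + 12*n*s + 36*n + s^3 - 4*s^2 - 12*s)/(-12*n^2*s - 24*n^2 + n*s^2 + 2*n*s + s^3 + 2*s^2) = (s - 6)/(4*n + s)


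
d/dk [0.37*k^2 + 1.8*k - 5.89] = 0.74*k + 1.8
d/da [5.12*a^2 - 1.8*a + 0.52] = 10.24*a - 1.8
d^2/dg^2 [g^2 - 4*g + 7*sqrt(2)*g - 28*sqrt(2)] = 2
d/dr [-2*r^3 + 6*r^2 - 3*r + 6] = -6*r^2 + 12*r - 3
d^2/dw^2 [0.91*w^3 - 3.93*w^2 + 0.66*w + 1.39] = 5.46*w - 7.86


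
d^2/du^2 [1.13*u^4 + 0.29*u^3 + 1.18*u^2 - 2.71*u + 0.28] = 13.56*u^2 + 1.74*u + 2.36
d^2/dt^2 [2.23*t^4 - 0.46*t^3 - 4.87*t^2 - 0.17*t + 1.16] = 26.76*t^2 - 2.76*t - 9.74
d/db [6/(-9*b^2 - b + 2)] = 6*(18*b + 1)/(9*b^2 + b - 2)^2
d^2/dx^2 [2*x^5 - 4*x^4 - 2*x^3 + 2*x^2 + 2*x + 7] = 40*x^3 - 48*x^2 - 12*x + 4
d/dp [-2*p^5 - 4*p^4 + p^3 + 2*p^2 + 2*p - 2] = -10*p^4 - 16*p^3 + 3*p^2 + 4*p + 2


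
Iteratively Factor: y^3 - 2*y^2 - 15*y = (y)*(y^2 - 2*y - 15) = y*(y - 5)*(y + 3)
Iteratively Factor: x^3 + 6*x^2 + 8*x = (x + 4)*(x^2 + 2*x) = x*(x + 4)*(x + 2)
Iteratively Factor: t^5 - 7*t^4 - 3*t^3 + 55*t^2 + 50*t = (t + 2)*(t^4 - 9*t^3 + 15*t^2 + 25*t) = (t - 5)*(t + 2)*(t^3 - 4*t^2 - 5*t) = (t - 5)*(t + 1)*(t + 2)*(t^2 - 5*t) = t*(t - 5)*(t + 1)*(t + 2)*(t - 5)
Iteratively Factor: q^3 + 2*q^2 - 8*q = (q)*(q^2 + 2*q - 8) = q*(q - 2)*(q + 4)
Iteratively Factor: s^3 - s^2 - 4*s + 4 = (s + 2)*(s^2 - 3*s + 2) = (s - 2)*(s + 2)*(s - 1)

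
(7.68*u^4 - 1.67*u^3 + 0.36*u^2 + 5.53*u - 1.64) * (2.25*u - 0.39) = 17.28*u^5 - 6.7527*u^4 + 1.4613*u^3 + 12.3021*u^2 - 5.8467*u + 0.6396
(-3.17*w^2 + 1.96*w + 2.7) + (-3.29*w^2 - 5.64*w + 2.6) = -6.46*w^2 - 3.68*w + 5.3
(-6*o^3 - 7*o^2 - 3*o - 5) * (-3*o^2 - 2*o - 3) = 18*o^5 + 33*o^4 + 41*o^3 + 42*o^2 + 19*o + 15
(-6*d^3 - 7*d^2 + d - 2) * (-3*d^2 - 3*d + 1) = 18*d^5 + 39*d^4 + 12*d^3 - 4*d^2 + 7*d - 2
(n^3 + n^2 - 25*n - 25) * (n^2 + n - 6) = n^5 + 2*n^4 - 30*n^3 - 56*n^2 + 125*n + 150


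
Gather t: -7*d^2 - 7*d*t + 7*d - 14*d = -7*d^2 - 7*d*t - 7*d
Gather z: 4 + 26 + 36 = 66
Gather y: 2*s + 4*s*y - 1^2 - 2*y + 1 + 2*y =4*s*y + 2*s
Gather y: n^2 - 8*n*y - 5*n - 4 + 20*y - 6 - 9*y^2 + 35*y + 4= n^2 - 5*n - 9*y^2 + y*(55 - 8*n) - 6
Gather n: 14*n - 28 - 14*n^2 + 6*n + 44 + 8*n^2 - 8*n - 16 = -6*n^2 + 12*n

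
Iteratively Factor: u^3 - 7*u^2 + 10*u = (u - 5)*(u^2 - 2*u) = u*(u - 5)*(u - 2)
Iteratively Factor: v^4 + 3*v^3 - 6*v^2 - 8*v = (v + 1)*(v^3 + 2*v^2 - 8*v) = (v + 1)*(v + 4)*(v^2 - 2*v) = v*(v + 1)*(v + 4)*(v - 2)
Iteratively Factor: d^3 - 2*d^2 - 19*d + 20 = (d + 4)*(d^2 - 6*d + 5) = (d - 1)*(d + 4)*(d - 5)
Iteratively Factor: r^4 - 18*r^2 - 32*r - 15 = (r + 1)*(r^3 - r^2 - 17*r - 15) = (r + 1)^2*(r^2 - 2*r - 15) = (r + 1)^2*(r + 3)*(r - 5)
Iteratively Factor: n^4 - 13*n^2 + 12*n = (n)*(n^3 - 13*n + 12) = n*(n - 1)*(n^2 + n - 12) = n*(n - 1)*(n + 4)*(n - 3)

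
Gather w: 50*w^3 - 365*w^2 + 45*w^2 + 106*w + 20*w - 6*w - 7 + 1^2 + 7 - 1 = 50*w^3 - 320*w^2 + 120*w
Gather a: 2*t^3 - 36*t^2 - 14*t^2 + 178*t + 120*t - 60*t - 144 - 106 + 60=2*t^3 - 50*t^2 + 238*t - 190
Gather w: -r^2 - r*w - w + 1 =-r^2 + w*(-r - 1) + 1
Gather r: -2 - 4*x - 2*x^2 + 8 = -2*x^2 - 4*x + 6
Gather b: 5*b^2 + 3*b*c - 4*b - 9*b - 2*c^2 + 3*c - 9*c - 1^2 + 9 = 5*b^2 + b*(3*c - 13) - 2*c^2 - 6*c + 8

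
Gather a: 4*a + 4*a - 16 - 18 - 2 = 8*a - 36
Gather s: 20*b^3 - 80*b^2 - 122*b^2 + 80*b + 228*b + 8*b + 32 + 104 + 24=20*b^3 - 202*b^2 + 316*b + 160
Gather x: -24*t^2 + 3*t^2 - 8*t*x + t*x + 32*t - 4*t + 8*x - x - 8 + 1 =-21*t^2 + 28*t + x*(7 - 7*t) - 7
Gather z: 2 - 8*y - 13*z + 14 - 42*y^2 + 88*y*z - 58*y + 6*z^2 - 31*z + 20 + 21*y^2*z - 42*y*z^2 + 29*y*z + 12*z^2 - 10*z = -42*y^2 - 66*y + z^2*(18 - 42*y) + z*(21*y^2 + 117*y - 54) + 36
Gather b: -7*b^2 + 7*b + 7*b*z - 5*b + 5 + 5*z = -7*b^2 + b*(7*z + 2) + 5*z + 5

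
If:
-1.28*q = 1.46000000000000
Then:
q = -1.14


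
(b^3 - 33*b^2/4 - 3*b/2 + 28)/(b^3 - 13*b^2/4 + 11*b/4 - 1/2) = (4*b^2 - 25*b - 56)/(4*b^2 - 5*b + 1)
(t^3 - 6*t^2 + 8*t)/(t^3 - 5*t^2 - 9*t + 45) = t*(t^2 - 6*t + 8)/(t^3 - 5*t^2 - 9*t + 45)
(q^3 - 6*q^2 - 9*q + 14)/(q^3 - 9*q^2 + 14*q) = (q^2 + q - 2)/(q*(q - 2))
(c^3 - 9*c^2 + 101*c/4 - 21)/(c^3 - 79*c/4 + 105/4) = (c - 4)/(c + 5)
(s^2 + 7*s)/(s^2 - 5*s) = (s + 7)/(s - 5)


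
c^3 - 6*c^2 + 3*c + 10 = (c - 5)*(c - 2)*(c + 1)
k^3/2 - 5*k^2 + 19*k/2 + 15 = (k/2 + 1/2)*(k - 6)*(k - 5)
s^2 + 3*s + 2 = (s + 1)*(s + 2)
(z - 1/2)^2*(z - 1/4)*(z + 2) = z^4 + 3*z^3/4 - 2*z^2 + 15*z/16 - 1/8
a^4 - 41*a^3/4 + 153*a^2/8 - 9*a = a*(a - 8)*(a - 3/2)*(a - 3/4)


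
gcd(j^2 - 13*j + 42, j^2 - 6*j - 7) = j - 7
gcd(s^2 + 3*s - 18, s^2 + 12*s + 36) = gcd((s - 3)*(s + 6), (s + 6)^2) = s + 6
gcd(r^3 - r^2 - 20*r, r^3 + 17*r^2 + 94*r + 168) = r + 4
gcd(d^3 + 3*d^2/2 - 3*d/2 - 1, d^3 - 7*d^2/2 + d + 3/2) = d^2 - d/2 - 1/2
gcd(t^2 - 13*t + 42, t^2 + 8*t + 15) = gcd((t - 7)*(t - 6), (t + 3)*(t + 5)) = 1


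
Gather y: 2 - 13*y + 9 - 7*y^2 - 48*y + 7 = -7*y^2 - 61*y + 18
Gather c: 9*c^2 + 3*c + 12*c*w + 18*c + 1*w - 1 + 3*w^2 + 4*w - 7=9*c^2 + c*(12*w + 21) + 3*w^2 + 5*w - 8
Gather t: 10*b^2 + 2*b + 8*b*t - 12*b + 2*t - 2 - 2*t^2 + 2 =10*b^2 - 10*b - 2*t^2 + t*(8*b + 2)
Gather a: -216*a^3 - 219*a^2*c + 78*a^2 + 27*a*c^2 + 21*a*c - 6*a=-216*a^3 + a^2*(78 - 219*c) + a*(27*c^2 + 21*c - 6)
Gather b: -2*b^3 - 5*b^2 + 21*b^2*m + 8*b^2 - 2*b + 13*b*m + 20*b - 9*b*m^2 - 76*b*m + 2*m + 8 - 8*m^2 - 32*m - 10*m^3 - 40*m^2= -2*b^3 + b^2*(21*m + 3) + b*(-9*m^2 - 63*m + 18) - 10*m^3 - 48*m^2 - 30*m + 8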